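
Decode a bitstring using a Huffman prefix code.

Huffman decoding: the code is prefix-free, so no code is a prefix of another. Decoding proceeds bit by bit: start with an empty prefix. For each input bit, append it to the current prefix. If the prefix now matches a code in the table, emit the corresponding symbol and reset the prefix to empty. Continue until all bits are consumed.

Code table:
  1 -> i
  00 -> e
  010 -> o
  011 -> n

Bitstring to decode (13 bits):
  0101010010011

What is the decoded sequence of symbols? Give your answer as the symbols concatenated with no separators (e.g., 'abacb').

Answer: oioon

Derivation:
Bit 0: prefix='0' (no match yet)
Bit 1: prefix='01' (no match yet)
Bit 2: prefix='010' -> emit 'o', reset
Bit 3: prefix='1' -> emit 'i', reset
Bit 4: prefix='0' (no match yet)
Bit 5: prefix='01' (no match yet)
Bit 6: prefix='010' -> emit 'o', reset
Bit 7: prefix='0' (no match yet)
Bit 8: prefix='01' (no match yet)
Bit 9: prefix='010' -> emit 'o', reset
Bit 10: prefix='0' (no match yet)
Bit 11: prefix='01' (no match yet)
Bit 12: prefix='011' -> emit 'n', reset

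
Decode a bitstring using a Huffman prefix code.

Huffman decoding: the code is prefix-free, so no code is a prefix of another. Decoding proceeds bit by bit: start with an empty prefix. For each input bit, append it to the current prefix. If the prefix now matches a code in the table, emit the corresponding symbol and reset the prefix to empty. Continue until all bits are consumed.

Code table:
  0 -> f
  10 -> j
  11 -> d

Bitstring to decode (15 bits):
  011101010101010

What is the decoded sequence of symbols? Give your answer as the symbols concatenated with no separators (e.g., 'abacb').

Bit 0: prefix='0' -> emit 'f', reset
Bit 1: prefix='1' (no match yet)
Bit 2: prefix='11' -> emit 'd', reset
Bit 3: prefix='1' (no match yet)
Bit 4: prefix='10' -> emit 'j', reset
Bit 5: prefix='1' (no match yet)
Bit 6: prefix='10' -> emit 'j', reset
Bit 7: prefix='1' (no match yet)
Bit 8: prefix='10' -> emit 'j', reset
Bit 9: prefix='1' (no match yet)
Bit 10: prefix='10' -> emit 'j', reset
Bit 11: prefix='1' (no match yet)
Bit 12: prefix='10' -> emit 'j', reset
Bit 13: prefix='1' (no match yet)
Bit 14: prefix='10' -> emit 'j', reset

Answer: fdjjjjjj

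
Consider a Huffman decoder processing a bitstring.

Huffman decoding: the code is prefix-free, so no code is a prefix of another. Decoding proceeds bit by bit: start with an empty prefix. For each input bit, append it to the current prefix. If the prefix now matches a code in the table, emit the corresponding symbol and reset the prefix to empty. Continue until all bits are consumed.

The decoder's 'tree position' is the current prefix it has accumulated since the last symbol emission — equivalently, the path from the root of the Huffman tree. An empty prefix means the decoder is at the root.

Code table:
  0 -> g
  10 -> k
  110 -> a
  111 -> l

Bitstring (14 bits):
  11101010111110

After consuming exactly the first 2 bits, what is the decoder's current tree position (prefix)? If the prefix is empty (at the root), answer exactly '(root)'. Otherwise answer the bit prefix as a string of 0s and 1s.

Answer: 11

Derivation:
Bit 0: prefix='1' (no match yet)
Bit 1: prefix='11' (no match yet)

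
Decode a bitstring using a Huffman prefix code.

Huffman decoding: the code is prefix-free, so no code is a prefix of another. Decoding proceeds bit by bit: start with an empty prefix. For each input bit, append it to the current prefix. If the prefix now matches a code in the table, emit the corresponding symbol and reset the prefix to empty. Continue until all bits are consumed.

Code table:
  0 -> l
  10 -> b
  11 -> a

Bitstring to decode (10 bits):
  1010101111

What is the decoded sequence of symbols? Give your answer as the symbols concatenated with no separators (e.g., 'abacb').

Answer: bbbaa

Derivation:
Bit 0: prefix='1' (no match yet)
Bit 1: prefix='10' -> emit 'b', reset
Bit 2: prefix='1' (no match yet)
Bit 3: prefix='10' -> emit 'b', reset
Bit 4: prefix='1' (no match yet)
Bit 5: prefix='10' -> emit 'b', reset
Bit 6: prefix='1' (no match yet)
Bit 7: prefix='11' -> emit 'a', reset
Bit 8: prefix='1' (no match yet)
Bit 9: prefix='11' -> emit 'a', reset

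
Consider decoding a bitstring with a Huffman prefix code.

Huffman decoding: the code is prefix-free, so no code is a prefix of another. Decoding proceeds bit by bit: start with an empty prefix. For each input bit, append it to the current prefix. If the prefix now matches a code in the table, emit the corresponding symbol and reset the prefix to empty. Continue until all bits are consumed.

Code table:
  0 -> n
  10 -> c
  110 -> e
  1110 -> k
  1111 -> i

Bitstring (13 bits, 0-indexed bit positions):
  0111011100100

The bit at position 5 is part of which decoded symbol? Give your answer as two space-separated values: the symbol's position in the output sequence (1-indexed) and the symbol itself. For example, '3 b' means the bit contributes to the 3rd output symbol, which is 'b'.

Answer: 3 k

Derivation:
Bit 0: prefix='0' -> emit 'n', reset
Bit 1: prefix='1' (no match yet)
Bit 2: prefix='11' (no match yet)
Bit 3: prefix='111' (no match yet)
Bit 4: prefix='1110' -> emit 'k', reset
Bit 5: prefix='1' (no match yet)
Bit 6: prefix='11' (no match yet)
Bit 7: prefix='111' (no match yet)
Bit 8: prefix='1110' -> emit 'k', reset
Bit 9: prefix='0' -> emit 'n', reset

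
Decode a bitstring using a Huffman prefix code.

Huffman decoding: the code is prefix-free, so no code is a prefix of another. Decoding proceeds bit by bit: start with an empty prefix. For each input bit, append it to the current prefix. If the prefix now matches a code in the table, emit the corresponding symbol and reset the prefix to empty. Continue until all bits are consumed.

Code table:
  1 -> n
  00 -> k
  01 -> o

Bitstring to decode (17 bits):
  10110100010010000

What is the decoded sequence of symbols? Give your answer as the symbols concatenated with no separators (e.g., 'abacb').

Answer: nonokoknkk

Derivation:
Bit 0: prefix='1' -> emit 'n', reset
Bit 1: prefix='0' (no match yet)
Bit 2: prefix='01' -> emit 'o', reset
Bit 3: prefix='1' -> emit 'n', reset
Bit 4: prefix='0' (no match yet)
Bit 5: prefix='01' -> emit 'o', reset
Bit 6: prefix='0' (no match yet)
Bit 7: prefix='00' -> emit 'k', reset
Bit 8: prefix='0' (no match yet)
Bit 9: prefix='01' -> emit 'o', reset
Bit 10: prefix='0' (no match yet)
Bit 11: prefix='00' -> emit 'k', reset
Bit 12: prefix='1' -> emit 'n', reset
Bit 13: prefix='0' (no match yet)
Bit 14: prefix='00' -> emit 'k', reset
Bit 15: prefix='0' (no match yet)
Bit 16: prefix='00' -> emit 'k', reset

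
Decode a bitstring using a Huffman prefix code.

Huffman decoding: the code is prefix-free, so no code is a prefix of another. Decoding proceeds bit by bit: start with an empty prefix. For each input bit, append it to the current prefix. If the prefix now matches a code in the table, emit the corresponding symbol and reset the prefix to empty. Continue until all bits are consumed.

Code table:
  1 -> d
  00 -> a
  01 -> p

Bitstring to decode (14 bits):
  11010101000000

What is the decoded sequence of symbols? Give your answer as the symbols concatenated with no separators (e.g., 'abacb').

Answer: ddpppaaa

Derivation:
Bit 0: prefix='1' -> emit 'd', reset
Bit 1: prefix='1' -> emit 'd', reset
Bit 2: prefix='0' (no match yet)
Bit 3: prefix='01' -> emit 'p', reset
Bit 4: prefix='0' (no match yet)
Bit 5: prefix='01' -> emit 'p', reset
Bit 6: prefix='0' (no match yet)
Bit 7: prefix='01' -> emit 'p', reset
Bit 8: prefix='0' (no match yet)
Bit 9: prefix='00' -> emit 'a', reset
Bit 10: prefix='0' (no match yet)
Bit 11: prefix='00' -> emit 'a', reset
Bit 12: prefix='0' (no match yet)
Bit 13: prefix='00' -> emit 'a', reset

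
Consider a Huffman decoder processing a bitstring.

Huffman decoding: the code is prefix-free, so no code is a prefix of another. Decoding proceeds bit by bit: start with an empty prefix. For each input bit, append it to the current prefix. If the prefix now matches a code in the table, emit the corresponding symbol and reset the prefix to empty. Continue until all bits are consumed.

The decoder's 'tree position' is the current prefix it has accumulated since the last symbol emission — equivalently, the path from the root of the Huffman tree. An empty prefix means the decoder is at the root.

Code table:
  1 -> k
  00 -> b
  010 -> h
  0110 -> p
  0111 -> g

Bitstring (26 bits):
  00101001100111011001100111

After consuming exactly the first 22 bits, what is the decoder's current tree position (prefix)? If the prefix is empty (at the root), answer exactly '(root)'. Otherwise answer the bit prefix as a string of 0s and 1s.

Bit 0: prefix='0' (no match yet)
Bit 1: prefix='00' -> emit 'b', reset
Bit 2: prefix='1' -> emit 'k', reset
Bit 3: prefix='0' (no match yet)
Bit 4: prefix='01' (no match yet)
Bit 5: prefix='010' -> emit 'h', reset
Bit 6: prefix='0' (no match yet)
Bit 7: prefix='01' (no match yet)
Bit 8: prefix='011' (no match yet)
Bit 9: prefix='0110' -> emit 'p', reset
Bit 10: prefix='0' (no match yet)
Bit 11: prefix='01' (no match yet)
Bit 12: prefix='011' (no match yet)
Bit 13: prefix='0111' -> emit 'g', reset
Bit 14: prefix='0' (no match yet)
Bit 15: prefix='01' (no match yet)
Bit 16: prefix='011' (no match yet)
Bit 17: prefix='0110' -> emit 'p', reset
Bit 18: prefix='0' (no match yet)
Bit 19: prefix='01' (no match yet)
Bit 20: prefix='011' (no match yet)
Bit 21: prefix='0110' -> emit 'p', reset

Answer: (root)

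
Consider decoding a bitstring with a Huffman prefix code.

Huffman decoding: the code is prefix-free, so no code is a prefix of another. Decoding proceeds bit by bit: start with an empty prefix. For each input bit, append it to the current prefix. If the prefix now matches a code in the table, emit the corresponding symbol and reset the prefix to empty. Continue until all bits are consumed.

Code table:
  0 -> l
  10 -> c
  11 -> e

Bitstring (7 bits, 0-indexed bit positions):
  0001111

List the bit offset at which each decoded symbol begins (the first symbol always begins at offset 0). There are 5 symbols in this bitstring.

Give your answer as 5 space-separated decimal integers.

Bit 0: prefix='0' -> emit 'l', reset
Bit 1: prefix='0' -> emit 'l', reset
Bit 2: prefix='0' -> emit 'l', reset
Bit 3: prefix='1' (no match yet)
Bit 4: prefix='11' -> emit 'e', reset
Bit 5: prefix='1' (no match yet)
Bit 6: prefix='11' -> emit 'e', reset

Answer: 0 1 2 3 5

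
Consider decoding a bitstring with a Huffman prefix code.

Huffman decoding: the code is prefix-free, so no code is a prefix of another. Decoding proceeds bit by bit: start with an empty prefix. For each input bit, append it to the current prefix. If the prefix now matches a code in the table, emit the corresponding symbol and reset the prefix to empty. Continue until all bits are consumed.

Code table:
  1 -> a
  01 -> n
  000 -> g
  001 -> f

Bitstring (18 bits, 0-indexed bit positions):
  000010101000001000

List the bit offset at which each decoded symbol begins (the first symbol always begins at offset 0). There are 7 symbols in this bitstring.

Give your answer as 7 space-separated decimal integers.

Answer: 0 3 5 7 9 12 15

Derivation:
Bit 0: prefix='0' (no match yet)
Bit 1: prefix='00' (no match yet)
Bit 2: prefix='000' -> emit 'g', reset
Bit 3: prefix='0' (no match yet)
Bit 4: prefix='01' -> emit 'n', reset
Bit 5: prefix='0' (no match yet)
Bit 6: prefix='01' -> emit 'n', reset
Bit 7: prefix='0' (no match yet)
Bit 8: prefix='01' -> emit 'n', reset
Bit 9: prefix='0' (no match yet)
Bit 10: prefix='00' (no match yet)
Bit 11: prefix='000' -> emit 'g', reset
Bit 12: prefix='0' (no match yet)
Bit 13: prefix='00' (no match yet)
Bit 14: prefix='001' -> emit 'f', reset
Bit 15: prefix='0' (no match yet)
Bit 16: prefix='00' (no match yet)
Bit 17: prefix='000' -> emit 'g', reset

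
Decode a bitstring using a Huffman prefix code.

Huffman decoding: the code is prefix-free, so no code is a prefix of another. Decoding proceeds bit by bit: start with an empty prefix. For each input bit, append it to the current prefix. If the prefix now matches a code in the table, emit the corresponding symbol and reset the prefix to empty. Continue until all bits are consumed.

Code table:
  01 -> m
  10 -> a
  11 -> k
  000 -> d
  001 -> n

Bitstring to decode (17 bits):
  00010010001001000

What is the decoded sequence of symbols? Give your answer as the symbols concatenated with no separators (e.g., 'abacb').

Answer: damdamd

Derivation:
Bit 0: prefix='0' (no match yet)
Bit 1: prefix='00' (no match yet)
Bit 2: prefix='000' -> emit 'd', reset
Bit 3: prefix='1' (no match yet)
Bit 4: prefix='10' -> emit 'a', reset
Bit 5: prefix='0' (no match yet)
Bit 6: prefix='01' -> emit 'm', reset
Bit 7: prefix='0' (no match yet)
Bit 8: prefix='00' (no match yet)
Bit 9: prefix='000' -> emit 'd', reset
Bit 10: prefix='1' (no match yet)
Bit 11: prefix='10' -> emit 'a', reset
Bit 12: prefix='0' (no match yet)
Bit 13: prefix='01' -> emit 'm', reset
Bit 14: prefix='0' (no match yet)
Bit 15: prefix='00' (no match yet)
Bit 16: prefix='000' -> emit 'd', reset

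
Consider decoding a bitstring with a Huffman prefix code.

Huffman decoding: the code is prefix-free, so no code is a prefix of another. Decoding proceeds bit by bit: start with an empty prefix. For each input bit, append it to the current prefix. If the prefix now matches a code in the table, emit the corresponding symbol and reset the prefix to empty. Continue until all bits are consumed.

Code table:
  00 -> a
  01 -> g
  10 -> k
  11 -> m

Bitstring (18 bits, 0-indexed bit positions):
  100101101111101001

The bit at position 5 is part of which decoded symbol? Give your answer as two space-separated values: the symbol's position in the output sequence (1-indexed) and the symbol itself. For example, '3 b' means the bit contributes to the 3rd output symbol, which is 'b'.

Answer: 3 g

Derivation:
Bit 0: prefix='1' (no match yet)
Bit 1: prefix='10' -> emit 'k', reset
Bit 2: prefix='0' (no match yet)
Bit 3: prefix='01' -> emit 'g', reset
Bit 4: prefix='0' (no match yet)
Bit 5: prefix='01' -> emit 'g', reset
Bit 6: prefix='1' (no match yet)
Bit 7: prefix='10' -> emit 'k', reset
Bit 8: prefix='1' (no match yet)
Bit 9: prefix='11' -> emit 'm', reset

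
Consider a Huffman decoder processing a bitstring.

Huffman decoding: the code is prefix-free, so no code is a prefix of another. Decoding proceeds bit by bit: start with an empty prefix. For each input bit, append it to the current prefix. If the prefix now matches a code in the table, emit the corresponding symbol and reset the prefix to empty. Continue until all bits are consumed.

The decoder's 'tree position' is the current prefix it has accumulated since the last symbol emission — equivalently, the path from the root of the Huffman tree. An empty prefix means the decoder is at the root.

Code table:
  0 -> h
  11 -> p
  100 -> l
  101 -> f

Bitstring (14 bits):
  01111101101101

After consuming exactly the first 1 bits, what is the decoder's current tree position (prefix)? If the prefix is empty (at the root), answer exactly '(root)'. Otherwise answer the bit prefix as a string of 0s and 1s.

Answer: (root)

Derivation:
Bit 0: prefix='0' -> emit 'h', reset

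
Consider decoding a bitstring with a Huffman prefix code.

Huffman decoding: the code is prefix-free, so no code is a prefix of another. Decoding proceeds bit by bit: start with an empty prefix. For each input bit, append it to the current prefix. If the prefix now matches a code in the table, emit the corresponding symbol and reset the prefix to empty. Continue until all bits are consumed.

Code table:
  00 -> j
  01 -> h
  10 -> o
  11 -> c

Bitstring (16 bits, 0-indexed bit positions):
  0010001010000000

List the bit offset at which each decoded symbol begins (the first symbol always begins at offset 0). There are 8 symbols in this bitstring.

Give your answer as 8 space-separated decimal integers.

Bit 0: prefix='0' (no match yet)
Bit 1: prefix='00' -> emit 'j', reset
Bit 2: prefix='1' (no match yet)
Bit 3: prefix='10' -> emit 'o', reset
Bit 4: prefix='0' (no match yet)
Bit 5: prefix='00' -> emit 'j', reset
Bit 6: prefix='1' (no match yet)
Bit 7: prefix='10' -> emit 'o', reset
Bit 8: prefix='1' (no match yet)
Bit 9: prefix='10' -> emit 'o', reset
Bit 10: prefix='0' (no match yet)
Bit 11: prefix='00' -> emit 'j', reset
Bit 12: prefix='0' (no match yet)
Bit 13: prefix='00' -> emit 'j', reset
Bit 14: prefix='0' (no match yet)
Bit 15: prefix='00' -> emit 'j', reset

Answer: 0 2 4 6 8 10 12 14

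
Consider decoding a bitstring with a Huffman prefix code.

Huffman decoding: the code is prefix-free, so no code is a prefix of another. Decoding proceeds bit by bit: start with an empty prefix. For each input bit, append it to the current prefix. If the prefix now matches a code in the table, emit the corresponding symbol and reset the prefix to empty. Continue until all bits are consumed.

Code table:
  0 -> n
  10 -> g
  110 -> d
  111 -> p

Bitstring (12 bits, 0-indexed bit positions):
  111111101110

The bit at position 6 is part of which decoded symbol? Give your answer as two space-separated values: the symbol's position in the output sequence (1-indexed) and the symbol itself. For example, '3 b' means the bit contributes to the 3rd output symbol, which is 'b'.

Answer: 3 g

Derivation:
Bit 0: prefix='1' (no match yet)
Bit 1: prefix='11' (no match yet)
Bit 2: prefix='111' -> emit 'p', reset
Bit 3: prefix='1' (no match yet)
Bit 4: prefix='11' (no match yet)
Bit 5: prefix='111' -> emit 'p', reset
Bit 6: prefix='1' (no match yet)
Bit 7: prefix='10' -> emit 'g', reset
Bit 8: prefix='1' (no match yet)
Bit 9: prefix='11' (no match yet)
Bit 10: prefix='111' -> emit 'p', reset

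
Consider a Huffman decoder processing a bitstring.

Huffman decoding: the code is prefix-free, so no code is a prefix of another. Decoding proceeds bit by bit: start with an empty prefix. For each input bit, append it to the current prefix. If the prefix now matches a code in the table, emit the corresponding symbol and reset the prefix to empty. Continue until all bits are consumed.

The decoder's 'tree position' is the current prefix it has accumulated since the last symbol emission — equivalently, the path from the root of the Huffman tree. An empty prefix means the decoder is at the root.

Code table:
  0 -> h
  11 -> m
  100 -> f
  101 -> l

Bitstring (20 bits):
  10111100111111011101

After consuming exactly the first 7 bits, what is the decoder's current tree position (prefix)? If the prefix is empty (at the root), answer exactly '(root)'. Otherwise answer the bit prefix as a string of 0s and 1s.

Answer: 10

Derivation:
Bit 0: prefix='1' (no match yet)
Bit 1: prefix='10' (no match yet)
Bit 2: prefix='101' -> emit 'l', reset
Bit 3: prefix='1' (no match yet)
Bit 4: prefix='11' -> emit 'm', reset
Bit 5: prefix='1' (no match yet)
Bit 6: prefix='10' (no match yet)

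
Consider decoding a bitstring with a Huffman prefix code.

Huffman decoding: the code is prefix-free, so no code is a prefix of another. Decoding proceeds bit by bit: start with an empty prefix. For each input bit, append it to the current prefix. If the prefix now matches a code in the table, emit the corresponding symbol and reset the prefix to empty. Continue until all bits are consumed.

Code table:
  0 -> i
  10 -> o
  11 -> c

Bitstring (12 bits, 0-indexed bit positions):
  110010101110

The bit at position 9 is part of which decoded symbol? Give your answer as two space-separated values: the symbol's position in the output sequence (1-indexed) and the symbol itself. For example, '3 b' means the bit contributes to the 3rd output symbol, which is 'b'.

Bit 0: prefix='1' (no match yet)
Bit 1: prefix='11' -> emit 'c', reset
Bit 2: prefix='0' -> emit 'i', reset
Bit 3: prefix='0' -> emit 'i', reset
Bit 4: prefix='1' (no match yet)
Bit 5: prefix='10' -> emit 'o', reset
Bit 6: prefix='1' (no match yet)
Bit 7: prefix='10' -> emit 'o', reset
Bit 8: prefix='1' (no match yet)
Bit 9: prefix='11' -> emit 'c', reset
Bit 10: prefix='1' (no match yet)
Bit 11: prefix='10' -> emit 'o', reset

Answer: 6 c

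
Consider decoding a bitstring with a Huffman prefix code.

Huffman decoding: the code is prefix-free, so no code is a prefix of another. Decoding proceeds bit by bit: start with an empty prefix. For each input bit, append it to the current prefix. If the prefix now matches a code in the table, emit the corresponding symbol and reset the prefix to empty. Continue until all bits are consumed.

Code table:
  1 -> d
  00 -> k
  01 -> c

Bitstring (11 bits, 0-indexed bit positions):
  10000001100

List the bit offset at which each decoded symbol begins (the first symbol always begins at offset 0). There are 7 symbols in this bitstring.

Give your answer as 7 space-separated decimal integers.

Answer: 0 1 3 5 7 8 9

Derivation:
Bit 0: prefix='1' -> emit 'd', reset
Bit 1: prefix='0' (no match yet)
Bit 2: prefix='00' -> emit 'k', reset
Bit 3: prefix='0' (no match yet)
Bit 4: prefix='00' -> emit 'k', reset
Bit 5: prefix='0' (no match yet)
Bit 6: prefix='00' -> emit 'k', reset
Bit 7: prefix='1' -> emit 'd', reset
Bit 8: prefix='1' -> emit 'd', reset
Bit 9: prefix='0' (no match yet)
Bit 10: prefix='00' -> emit 'k', reset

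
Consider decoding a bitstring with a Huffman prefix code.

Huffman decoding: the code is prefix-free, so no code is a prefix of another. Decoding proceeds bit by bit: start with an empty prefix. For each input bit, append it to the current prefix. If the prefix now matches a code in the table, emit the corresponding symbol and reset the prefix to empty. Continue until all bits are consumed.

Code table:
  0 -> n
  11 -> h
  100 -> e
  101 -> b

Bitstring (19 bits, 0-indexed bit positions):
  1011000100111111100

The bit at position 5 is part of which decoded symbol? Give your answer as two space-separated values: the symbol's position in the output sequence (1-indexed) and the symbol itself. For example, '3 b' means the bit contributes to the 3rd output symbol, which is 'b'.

Bit 0: prefix='1' (no match yet)
Bit 1: prefix='10' (no match yet)
Bit 2: prefix='101' -> emit 'b', reset
Bit 3: prefix='1' (no match yet)
Bit 4: prefix='10' (no match yet)
Bit 5: prefix='100' -> emit 'e', reset
Bit 6: prefix='0' -> emit 'n', reset
Bit 7: prefix='1' (no match yet)
Bit 8: prefix='10' (no match yet)
Bit 9: prefix='100' -> emit 'e', reset

Answer: 2 e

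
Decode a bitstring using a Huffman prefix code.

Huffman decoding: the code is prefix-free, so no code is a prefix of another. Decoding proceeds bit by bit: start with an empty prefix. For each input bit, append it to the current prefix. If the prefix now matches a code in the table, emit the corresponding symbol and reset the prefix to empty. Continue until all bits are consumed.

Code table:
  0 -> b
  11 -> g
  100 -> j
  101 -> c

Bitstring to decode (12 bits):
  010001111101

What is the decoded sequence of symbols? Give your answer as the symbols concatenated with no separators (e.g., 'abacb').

Answer: bjbggc

Derivation:
Bit 0: prefix='0' -> emit 'b', reset
Bit 1: prefix='1' (no match yet)
Bit 2: prefix='10' (no match yet)
Bit 3: prefix='100' -> emit 'j', reset
Bit 4: prefix='0' -> emit 'b', reset
Bit 5: prefix='1' (no match yet)
Bit 6: prefix='11' -> emit 'g', reset
Bit 7: prefix='1' (no match yet)
Bit 8: prefix='11' -> emit 'g', reset
Bit 9: prefix='1' (no match yet)
Bit 10: prefix='10' (no match yet)
Bit 11: prefix='101' -> emit 'c', reset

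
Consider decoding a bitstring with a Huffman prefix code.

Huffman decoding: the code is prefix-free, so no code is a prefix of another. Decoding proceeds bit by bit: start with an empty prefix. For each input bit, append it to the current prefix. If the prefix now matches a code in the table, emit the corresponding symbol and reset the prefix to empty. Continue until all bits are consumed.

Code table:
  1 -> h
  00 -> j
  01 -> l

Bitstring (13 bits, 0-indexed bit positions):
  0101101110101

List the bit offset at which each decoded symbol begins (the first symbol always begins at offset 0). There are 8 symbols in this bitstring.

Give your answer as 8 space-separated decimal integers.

Bit 0: prefix='0' (no match yet)
Bit 1: prefix='01' -> emit 'l', reset
Bit 2: prefix='0' (no match yet)
Bit 3: prefix='01' -> emit 'l', reset
Bit 4: prefix='1' -> emit 'h', reset
Bit 5: prefix='0' (no match yet)
Bit 6: prefix='01' -> emit 'l', reset
Bit 7: prefix='1' -> emit 'h', reset
Bit 8: prefix='1' -> emit 'h', reset
Bit 9: prefix='0' (no match yet)
Bit 10: prefix='01' -> emit 'l', reset
Bit 11: prefix='0' (no match yet)
Bit 12: prefix='01' -> emit 'l', reset

Answer: 0 2 4 5 7 8 9 11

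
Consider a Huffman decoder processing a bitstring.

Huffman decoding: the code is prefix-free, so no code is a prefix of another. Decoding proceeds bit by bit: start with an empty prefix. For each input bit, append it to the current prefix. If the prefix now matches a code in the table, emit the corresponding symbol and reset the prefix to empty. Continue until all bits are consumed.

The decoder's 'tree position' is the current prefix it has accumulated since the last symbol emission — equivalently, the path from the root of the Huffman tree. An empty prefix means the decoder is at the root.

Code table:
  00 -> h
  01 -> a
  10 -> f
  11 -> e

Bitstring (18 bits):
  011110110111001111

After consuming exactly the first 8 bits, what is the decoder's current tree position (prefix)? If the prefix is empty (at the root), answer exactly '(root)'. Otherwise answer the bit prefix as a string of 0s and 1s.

Bit 0: prefix='0' (no match yet)
Bit 1: prefix='01' -> emit 'a', reset
Bit 2: prefix='1' (no match yet)
Bit 3: prefix='11' -> emit 'e', reset
Bit 4: prefix='1' (no match yet)
Bit 5: prefix='10' -> emit 'f', reset
Bit 6: prefix='1' (no match yet)
Bit 7: prefix='11' -> emit 'e', reset

Answer: (root)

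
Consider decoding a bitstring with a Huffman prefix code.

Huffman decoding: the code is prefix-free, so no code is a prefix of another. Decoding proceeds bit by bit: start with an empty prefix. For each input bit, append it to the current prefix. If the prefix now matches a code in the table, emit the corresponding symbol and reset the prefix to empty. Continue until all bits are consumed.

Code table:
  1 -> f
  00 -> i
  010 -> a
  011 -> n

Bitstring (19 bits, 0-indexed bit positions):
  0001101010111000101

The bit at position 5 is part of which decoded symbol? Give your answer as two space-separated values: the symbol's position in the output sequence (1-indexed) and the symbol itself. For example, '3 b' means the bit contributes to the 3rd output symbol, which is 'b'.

Answer: 3 a

Derivation:
Bit 0: prefix='0' (no match yet)
Bit 1: prefix='00' -> emit 'i', reset
Bit 2: prefix='0' (no match yet)
Bit 3: prefix='01' (no match yet)
Bit 4: prefix='011' -> emit 'n', reset
Bit 5: prefix='0' (no match yet)
Bit 6: prefix='01' (no match yet)
Bit 7: prefix='010' -> emit 'a', reset
Bit 8: prefix='1' -> emit 'f', reset
Bit 9: prefix='0' (no match yet)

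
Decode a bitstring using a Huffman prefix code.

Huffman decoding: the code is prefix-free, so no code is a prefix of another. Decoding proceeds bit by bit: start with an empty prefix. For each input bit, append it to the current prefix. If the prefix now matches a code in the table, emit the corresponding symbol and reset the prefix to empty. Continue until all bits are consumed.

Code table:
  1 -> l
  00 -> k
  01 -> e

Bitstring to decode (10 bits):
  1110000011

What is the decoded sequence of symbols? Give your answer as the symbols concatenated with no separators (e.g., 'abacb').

Bit 0: prefix='1' -> emit 'l', reset
Bit 1: prefix='1' -> emit 'l', reset
Bit 2: prefix='1' -> emit 'l', reset
Bit 3: prefix='0' (no match yet)
Bit 4: prefix='00' -> emit 'k', reset
Bit 5: prefix='0' (no match yet)
Bit 6: prefix='00' -> emit 'k', reset
Bit 7: prefix='0' (no match yet)
Bit 8: prefix='01' -> emit 'e', reset
Bit 9: prefix='1' -> emit 'l', reset

Answer: lllkkel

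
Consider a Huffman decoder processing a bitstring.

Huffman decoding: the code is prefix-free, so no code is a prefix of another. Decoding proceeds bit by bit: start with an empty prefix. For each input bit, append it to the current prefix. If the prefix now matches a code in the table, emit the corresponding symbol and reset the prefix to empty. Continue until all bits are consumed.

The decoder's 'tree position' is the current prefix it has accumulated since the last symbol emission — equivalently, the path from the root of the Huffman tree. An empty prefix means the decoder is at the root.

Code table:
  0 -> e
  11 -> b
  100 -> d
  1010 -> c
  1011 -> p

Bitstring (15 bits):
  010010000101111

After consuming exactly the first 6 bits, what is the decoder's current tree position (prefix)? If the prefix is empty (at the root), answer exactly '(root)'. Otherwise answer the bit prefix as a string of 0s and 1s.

Answer: 10

Derivation:
Bit 0: prefix='0' -> emit 'e', reset
Bit 1: prefix='1' (no match yet)
Bit 2: prefix='10' (no match yet)
Bit 3: prefix='100' -> emit 'd', reset
Bit 4: prefix='1' (no match yet)
Bit 5: prefix='10' (no match yet)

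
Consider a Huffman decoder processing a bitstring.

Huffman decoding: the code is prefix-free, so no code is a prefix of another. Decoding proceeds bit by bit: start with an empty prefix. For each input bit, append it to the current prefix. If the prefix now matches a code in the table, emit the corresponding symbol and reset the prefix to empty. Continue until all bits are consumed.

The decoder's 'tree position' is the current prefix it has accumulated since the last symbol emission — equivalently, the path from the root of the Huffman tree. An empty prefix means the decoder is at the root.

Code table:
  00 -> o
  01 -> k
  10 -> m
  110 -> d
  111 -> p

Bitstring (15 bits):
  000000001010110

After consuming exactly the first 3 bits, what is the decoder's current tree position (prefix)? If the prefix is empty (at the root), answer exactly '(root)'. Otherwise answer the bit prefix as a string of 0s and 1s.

Bit 0: prefix='0' (no match yet)
Bit 1: prefix='00' -> emit 'o', reset
Bit 2: prefix='0' (no match yet)

Answer: 0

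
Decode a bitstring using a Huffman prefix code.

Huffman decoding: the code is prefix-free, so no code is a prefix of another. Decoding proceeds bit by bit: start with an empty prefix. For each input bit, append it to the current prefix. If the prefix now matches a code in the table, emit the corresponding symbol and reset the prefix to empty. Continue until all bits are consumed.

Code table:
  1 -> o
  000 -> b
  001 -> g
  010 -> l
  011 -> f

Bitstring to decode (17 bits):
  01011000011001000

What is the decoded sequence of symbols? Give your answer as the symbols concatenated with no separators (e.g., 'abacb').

Bit 0: prefix='0' (no match yet)
Bit 1: prefix='01' (no match yet)
Bit 2: prefix='010' -> emit 'l', reset
Bit 3: prefix='1' -> emit 'o', reset
Bit 4: prefix='1' -> emit 'o', reset
Bit 5: prefix='0' (no match yet)
Bit 6: prefix='00' (no match yet)
Bit 7: prefix='000' -> emit 'b', reset
Bit 8: prefix='0' (no match yet)
Bit 9: prefix='01' (no match yet)
Bit 10: prefix='011' -> emit 'f', reset
Bit 11: prefix='0' (no match yet)
Bit 12: prefix='00' (no match yet)
Bit 13: prefix='001' -> emit 'g', reset
Bit 14: prefix='0' (no match yet)
Bit 15: prefix='00' (no match yet)
Bit 16: prefix='000' -> emit 'b', reset

Answer: loobfgb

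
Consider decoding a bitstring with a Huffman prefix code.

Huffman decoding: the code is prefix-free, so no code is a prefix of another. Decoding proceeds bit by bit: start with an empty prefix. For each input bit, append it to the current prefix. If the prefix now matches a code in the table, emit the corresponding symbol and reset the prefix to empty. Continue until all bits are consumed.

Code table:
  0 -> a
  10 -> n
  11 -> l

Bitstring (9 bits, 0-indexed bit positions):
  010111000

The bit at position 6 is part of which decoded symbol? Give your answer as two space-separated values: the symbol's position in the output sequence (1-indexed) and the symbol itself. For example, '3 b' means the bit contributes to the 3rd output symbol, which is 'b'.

Bit 0: prefix='0' -> emit 'a', reset
Bit 1: prefix='1' (no match yet)
Bit 2: prefix='10' -> emit 'n', reset
Bit 3: prefix='1' (no match yet)
Bit 4: prefix='11' -> emit 'l', reset
Bit 5: prefix='1' (no match yet)
Bit 6: prefix='10' -> emit 'n', reset
Bit 7: prefix='0' -> emit 'a', reset
Bit 8: prefix='0' -> emit 'a', reset

Answer: 4 n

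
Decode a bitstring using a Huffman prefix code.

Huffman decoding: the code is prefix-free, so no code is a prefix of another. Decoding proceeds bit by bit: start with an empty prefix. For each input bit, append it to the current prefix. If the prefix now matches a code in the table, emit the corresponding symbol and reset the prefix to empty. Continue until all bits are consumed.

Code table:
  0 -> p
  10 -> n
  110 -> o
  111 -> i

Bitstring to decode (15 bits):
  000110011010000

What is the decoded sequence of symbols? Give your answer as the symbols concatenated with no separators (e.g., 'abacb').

Bit 0: prefix='0' -> emit 'p', reset
Bit 1: prefix='0' -> emit 'p', reset
Bit 2: prefix='0' -> emit 'p', reset
Bit 3: prefix='1' (no match yet)
Bit 4: prefix='11' (no match yet)
Bit 5: prefix='110' -> emit 'o', reset
Bit 6: prefix='0' -> emit 'p', reset
Bit 7: prefix='1' (no match yet)
Bit 8: prefix='11' (no match yet)
Bit 9: prefix='110' -> emit 'o', reset
Bit 10: prefix='1' (no match yet)
Bit 11: prefix='10' -> emit 'n', reset
Bit 12: prefix='0' -> emit 'p', reset
Bit 13: prefix='0' -> emit 'p', reset
Bit 14: prefix='0' -> emit 'p', reset

Answer: pppoponppp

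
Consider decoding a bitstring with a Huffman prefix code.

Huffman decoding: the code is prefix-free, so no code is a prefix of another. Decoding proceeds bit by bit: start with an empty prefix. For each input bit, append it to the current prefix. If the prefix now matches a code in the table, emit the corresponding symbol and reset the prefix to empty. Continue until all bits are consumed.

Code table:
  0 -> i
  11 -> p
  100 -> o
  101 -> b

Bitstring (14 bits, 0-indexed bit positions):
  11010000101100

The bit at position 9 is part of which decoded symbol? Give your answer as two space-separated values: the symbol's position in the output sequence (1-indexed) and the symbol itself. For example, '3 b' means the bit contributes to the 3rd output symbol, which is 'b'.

Answer: 6 b

Derivation:
Bit 0: prefix='1' (no match yet)
Bit 1: prefix='11' -> emit 'p', reset
Bit 2: prefix='0' -> emit 'i', reset
Bit 3: prefix='1' (no match yet)
Bit 4: prefix='10' (no match yet)
Bit 5: prefix='100' -> emit 'o', reset
Bit 6: prefix='0' -> emit 'i', reset
Bit 7: prefix='0' -> emit 'i', reset
Bit 8: prefix='1' (no match yet)
Bit 9: prefix='10' (no match yet)
Bit 10: prefix='101' -> emit 'b', reset
Bit 11: prefix='1' (no match yet)
Bit 12: prefix='10' (no match yet)
Bit 13: prefix='100' -> emit 'o', reset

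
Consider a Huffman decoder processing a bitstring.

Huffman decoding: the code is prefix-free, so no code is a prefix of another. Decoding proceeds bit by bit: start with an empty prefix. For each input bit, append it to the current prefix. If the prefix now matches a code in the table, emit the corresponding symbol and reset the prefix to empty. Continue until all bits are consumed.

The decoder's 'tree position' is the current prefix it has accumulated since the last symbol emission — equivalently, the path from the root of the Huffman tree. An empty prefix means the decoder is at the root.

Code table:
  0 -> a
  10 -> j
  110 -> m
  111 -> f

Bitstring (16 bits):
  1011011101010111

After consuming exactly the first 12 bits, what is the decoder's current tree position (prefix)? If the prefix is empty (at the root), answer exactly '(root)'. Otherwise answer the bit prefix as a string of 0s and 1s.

Answer: 1

Derivation:
Bit 0: prefix='1' (no match yet)
Bit 1: prefix='10' -> emit 'j', reset
Bit 2: prefix='1' (no match yet)
Bit 3: prefix='11' (no match yet)
Bit 4: prefix='110' -> emit 'm', reset
Bit 5: prefix='1' (no match yet)
Bit 6: prefix='11' (no match yet)
Bit 7: prefix='111' -> emit 'f', reset
Bit 8: prefix='0' -> emit 'a', reset
Bit 9: prefix='1' (no match yet)
Bit 10: prefix='10' -> emit 'j', reset
Bit 11: prefix='1' (no match yet)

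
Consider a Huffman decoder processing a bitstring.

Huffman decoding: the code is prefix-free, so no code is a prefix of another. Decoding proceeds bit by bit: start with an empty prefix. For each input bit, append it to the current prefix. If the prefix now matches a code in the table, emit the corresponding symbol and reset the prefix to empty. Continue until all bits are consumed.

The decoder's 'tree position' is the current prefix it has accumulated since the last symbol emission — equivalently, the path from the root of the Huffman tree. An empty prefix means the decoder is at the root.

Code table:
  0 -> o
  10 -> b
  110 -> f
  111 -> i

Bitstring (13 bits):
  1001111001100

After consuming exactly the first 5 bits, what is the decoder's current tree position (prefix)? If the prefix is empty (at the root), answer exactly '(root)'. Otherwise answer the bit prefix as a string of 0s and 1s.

Answer: 11

Derivation:
Bit 0: prefix='1' (no match yet)
Bit 1: prefix='10' -> emit 'b', reset
Bit 2: prefix='0' -> emit 'o', reset
Bit 3: prefix='1' (no match yet)
Bit 4: prefix='11' (no match yet)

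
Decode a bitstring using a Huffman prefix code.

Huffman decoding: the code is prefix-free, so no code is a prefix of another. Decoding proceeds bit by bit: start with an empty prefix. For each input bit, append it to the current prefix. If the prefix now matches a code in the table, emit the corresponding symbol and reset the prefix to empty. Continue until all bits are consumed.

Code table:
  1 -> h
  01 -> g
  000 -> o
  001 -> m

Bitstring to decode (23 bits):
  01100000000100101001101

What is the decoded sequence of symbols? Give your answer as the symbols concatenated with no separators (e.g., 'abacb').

Answer: ghoommgmhg

Derivation:
Bit 0: prefix='0' (no match yet)
Bit 1: prefix='01' -> emit 'g', reset
Bit 2: prefix='1' -> emit 'h', reset
Bit 3: prefix='0' (no match yet)
Bit 4: prefix='00' (no match yet)
Bit 5: prefix='000' -> emit 'o', reset
Bit 6: prefix='0' (no match yet)
Bit 7: prefix='00' (no match yet)
Bit 8: prefix='000' -> emit 'o', reset
Bit 9: prefix='0' (no match yet)
Bit 10: prefix='00' (no match yet)
Bit 11: prefix='001' -> emit 'm', reset
Bit 12: prefix='0' (no match yet)
Bit 13: prefix='00' (no match yet)
Bit 14: prefix='001' -> emit 'm', reset
Bit 15: prefix='0' (no match yet)
Bit 16: prefix='01' -> emit 'g', reset
Bit 17: prefix='0' (no match yet)
Bit 18: prefix='00' (no match yet)
Bit 19: prefix='001' -> emit 'm', reset
Bit 20: prefix='1' -> emit 'h', reset
Bit 21: prefix='0' (no match yet)
Bit 22: prefix='01' -> emit 'g', reset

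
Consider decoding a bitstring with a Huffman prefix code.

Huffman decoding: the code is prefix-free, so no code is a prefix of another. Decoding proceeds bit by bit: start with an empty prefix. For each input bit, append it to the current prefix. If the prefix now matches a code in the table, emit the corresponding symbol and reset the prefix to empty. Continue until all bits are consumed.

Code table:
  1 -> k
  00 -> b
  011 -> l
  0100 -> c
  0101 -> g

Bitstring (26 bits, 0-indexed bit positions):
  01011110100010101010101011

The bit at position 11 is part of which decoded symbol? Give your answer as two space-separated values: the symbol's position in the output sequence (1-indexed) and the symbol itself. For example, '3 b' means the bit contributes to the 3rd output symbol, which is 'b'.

Bit 0: prefix='0' (no match yet)
Bit 1: prefix='01' (no match yet)
Bit 2: prefix='010' (no match yet)
Bit 3: prefix='0101' -> emit 'g', reset
Bit 4: prefix='1' -> emit 'k', reset
Bit 5: prefix='1' -> emit 'k', reset
Bit 6: prefix='1' -> emit 'k', reset
Bit 7: prefix='0' (no match yet)
Bit 8: prefix='01' (no match yet)
Bit 9: prefix='010' (no match yet)
Bit 10: prefix='0100' -> emit 'c', reset
Bit 11: prefix='0' (no match yet)
Bit 12: prefix='01' (no match yet)
Bit 13: prefix='010' (no match yet)
Bit 14: prefix='0101' -> emit 'g', reset
Bit 15: prefix='0' (no match yet)

Answer: 6 g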